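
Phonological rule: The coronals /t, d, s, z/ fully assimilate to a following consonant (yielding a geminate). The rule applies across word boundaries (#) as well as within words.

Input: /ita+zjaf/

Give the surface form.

[ita+jjaf]

/z/ before /j/ → [j] (total assimilation)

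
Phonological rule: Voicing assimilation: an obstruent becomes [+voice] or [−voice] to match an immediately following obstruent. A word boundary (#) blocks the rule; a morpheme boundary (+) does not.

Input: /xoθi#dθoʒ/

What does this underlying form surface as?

/d/ before /θ/ (voiceless) → [t]

[xoθi#tθoʒ]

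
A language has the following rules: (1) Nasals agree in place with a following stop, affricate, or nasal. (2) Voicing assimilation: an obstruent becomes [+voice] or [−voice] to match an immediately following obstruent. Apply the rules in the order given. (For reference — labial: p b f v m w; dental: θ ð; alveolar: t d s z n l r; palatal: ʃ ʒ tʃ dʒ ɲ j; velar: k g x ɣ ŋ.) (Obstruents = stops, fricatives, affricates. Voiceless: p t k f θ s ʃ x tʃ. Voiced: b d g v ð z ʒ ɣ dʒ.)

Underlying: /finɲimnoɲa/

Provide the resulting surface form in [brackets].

Rule 1: /n/ before /ɲ/ (palatal) → [ɲ]
Rule 1: /m/ before /n/ (alveolar) → [n]
After rule 1: fiɲɲinnoɲa
Rule 2: no segment meets the rule's conditions; no change.

[fiɲɲinnoɲa]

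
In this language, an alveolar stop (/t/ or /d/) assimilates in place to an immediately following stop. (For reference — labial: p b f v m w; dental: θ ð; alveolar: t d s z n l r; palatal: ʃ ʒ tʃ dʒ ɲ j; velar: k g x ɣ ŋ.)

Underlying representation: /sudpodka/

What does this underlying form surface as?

/d/ before /p/ (labial) → [b]
/d/ before /k/ (velar) → [g]

[subpogka]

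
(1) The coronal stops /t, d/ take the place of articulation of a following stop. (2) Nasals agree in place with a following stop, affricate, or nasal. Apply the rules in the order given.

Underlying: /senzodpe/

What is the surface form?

[senzobpe]

Rule 1: /d/ before /p/ (labial) → [b]
After rule 1: senzobpe
Rule 2: no segment meets the rule's conditions; no change.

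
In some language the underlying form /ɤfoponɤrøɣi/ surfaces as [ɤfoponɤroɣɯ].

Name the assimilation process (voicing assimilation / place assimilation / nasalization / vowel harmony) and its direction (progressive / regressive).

vowel harmony, progressive

/ø/→[o] /i/→[ɯ].
Vowels agree with the first vowel, so the harmony is progressive.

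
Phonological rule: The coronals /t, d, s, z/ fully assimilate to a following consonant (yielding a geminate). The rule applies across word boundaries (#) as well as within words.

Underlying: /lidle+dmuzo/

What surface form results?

[lille+mmuzo]

/d/ before /l/ → [l] (total assimilation)
/d/ before /m/ → [m] (total assimilation)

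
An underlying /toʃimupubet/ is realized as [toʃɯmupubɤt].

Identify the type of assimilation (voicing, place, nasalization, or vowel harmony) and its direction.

/i/→[ɯ] /e/→[ɤ].
Vowels agree with the first vowel, so the harmony is progressive.

vowel harmony, progressive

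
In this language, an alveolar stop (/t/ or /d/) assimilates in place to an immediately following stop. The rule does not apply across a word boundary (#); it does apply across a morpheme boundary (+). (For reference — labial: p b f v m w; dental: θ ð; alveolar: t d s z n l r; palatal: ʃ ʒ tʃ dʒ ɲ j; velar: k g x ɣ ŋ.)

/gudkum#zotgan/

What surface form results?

/d/ before /k/ (velar) → [g]
/t/ before /g/ (velar) → [k]

[gugkum#zokgan]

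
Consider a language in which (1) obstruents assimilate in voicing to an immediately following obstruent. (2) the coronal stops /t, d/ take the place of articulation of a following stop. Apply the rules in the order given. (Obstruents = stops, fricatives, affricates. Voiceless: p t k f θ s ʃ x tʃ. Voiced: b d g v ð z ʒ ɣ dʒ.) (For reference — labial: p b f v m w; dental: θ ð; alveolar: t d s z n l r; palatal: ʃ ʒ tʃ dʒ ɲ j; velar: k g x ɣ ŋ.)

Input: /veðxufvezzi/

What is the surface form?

[veθxuvvezzi]

Rule 1: /ð/ before /x/ (voiceless) → [θ]
Rule 1: /f/ before /v/ (voiced) → [v]
After rule 1: veθxuvvezzi
Rule 2: no segment meets the rule's conditions; no change.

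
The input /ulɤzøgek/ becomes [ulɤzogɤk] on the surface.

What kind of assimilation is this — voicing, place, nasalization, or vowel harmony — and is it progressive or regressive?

/ø/→[o] /e/→[ɤ].
Vowels agree with the first vowel, so the harmony is progressive.

vowel harmony, progressive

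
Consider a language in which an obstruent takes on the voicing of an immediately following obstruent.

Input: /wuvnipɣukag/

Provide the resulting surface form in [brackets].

[wuvnibɣukag]

/p/ before /ɣ/ (voiced) → [b]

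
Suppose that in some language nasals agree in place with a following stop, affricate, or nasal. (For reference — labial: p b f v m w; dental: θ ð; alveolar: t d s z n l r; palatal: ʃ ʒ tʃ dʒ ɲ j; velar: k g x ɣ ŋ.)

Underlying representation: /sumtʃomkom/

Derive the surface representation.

/m/ before /tʃ/ (palatal) → [ɲ]
/m/ before /k/ (velar) → [ŋ]

[suɲtʃoŋkom]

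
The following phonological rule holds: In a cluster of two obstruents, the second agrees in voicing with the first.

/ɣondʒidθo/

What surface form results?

/θ/ after /d/ (voiced) → [ð]

[ɣondʒidðo]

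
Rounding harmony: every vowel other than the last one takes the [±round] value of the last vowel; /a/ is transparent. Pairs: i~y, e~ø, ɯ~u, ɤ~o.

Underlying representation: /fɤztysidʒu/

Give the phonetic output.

[foztysydʒu]

/ɤ/ harmonizes with /u/ ([+round]) → [o]
/i/ harmonizes with /u/ ([+round]) → [y]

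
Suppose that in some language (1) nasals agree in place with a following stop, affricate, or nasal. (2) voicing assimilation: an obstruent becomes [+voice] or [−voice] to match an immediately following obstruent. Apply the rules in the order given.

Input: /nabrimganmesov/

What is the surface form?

Rule 1: /m/ before /g/ (velar) → [ŋ]
Rule 1: /n/ before /m/ (labial) → [m]
After rule 1: nabriŋgammesov
Rule 2: no segment meets the rule's conditions; no change.

[nabriŋgammesov]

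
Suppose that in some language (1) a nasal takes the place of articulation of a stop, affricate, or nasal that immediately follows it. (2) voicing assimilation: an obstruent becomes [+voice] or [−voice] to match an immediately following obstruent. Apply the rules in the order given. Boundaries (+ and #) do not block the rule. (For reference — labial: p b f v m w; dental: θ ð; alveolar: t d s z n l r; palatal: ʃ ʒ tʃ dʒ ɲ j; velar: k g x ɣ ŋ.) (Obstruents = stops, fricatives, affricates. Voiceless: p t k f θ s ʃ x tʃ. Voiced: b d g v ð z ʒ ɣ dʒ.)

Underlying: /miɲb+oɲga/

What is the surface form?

[mimb+oŋga]

Rule 1: /ɲ/ before /b/ (labial) → [m]
Rule 1: /ɲ/ before /g/ (velar) → [ŋ]
After rule 1: mimb+oŋga
Rule 2: no segment meets the rule's conditions; no change.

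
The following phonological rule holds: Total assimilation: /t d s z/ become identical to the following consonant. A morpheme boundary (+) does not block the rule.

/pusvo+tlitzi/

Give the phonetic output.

/s/ before /v/ → [v] (total assimilation)
/t/ before /l/ → [l] (total assimilation)
/t/ before /z/ → [z] (total assimilation)

[puvvo+llizzi]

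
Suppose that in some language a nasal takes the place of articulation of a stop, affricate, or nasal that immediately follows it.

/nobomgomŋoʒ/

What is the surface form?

/m/ before /g/ (velar) → [ŋ]
/m/ before /ŋ/ (velar) → [ŋ]

[noboŋgoŋŋoʒ]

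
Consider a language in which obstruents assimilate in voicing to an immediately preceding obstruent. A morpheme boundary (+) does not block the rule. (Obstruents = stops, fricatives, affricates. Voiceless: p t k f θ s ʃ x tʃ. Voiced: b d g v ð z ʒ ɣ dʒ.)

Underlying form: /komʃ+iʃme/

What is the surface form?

no segment meets the rule's conditions; no change.

[komʃ+iʃme]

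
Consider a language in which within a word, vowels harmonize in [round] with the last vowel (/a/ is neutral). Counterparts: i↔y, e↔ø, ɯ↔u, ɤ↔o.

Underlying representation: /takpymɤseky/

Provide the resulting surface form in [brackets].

/ɤ/ harmonizes with /y/ ([+round]) → [o]
/e/ harmonizes with /y/ ([+round]) → [ø]

[takpymosøky]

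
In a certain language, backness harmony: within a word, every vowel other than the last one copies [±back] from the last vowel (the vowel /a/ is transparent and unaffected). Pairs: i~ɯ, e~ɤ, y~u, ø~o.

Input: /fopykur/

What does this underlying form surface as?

/y/ harmonizes with /u/ ([+back]) → [u]

[fopukur]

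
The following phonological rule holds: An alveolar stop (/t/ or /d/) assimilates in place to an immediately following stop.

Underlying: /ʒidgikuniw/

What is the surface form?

[ʒiggikuniw]

/d/ before /g/ (velar) → [g]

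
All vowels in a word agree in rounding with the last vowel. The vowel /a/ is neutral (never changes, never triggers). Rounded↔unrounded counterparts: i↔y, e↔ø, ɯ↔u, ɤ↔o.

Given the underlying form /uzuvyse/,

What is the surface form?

/u/ harmonizes with /e/ ([-round]) → [ɯ]
/u/ harmonizes with /e/ ([-round]) → [ɯ]
/y/ harmonizes with /e/ ([-round]) → [i]

[ɯzɯvise]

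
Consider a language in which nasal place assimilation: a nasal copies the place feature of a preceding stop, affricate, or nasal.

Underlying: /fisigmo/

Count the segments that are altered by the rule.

1

/m/ after /g/ (velar) → [ŋ]
1 segment changes.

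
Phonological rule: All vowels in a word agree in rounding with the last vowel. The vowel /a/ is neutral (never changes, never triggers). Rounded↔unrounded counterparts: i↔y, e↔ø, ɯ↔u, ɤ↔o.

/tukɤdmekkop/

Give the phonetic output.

[tukodmøkkop]

/ɤ/ harmonizes with /o/ ([+round]) → [o]
/e/ harmonizes with /o/ ([+round]) → [ø]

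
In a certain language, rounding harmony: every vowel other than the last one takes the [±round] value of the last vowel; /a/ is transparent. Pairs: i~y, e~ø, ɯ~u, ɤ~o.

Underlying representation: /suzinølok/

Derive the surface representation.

/i/ harmonizes with /o/ ([+round]) → [y]

[suzynølok]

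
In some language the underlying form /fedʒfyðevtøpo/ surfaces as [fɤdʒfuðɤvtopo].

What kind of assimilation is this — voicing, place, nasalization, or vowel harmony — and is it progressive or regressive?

vowel harmony, regressive

/e/→[ɤ] /y/→[u] /e/→[ɤ] /ø/→[o].
Vowels agree with the last vowel, so the harmony is regressive.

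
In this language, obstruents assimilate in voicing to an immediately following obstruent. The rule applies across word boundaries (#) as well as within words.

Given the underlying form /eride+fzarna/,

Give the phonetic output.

/f/ before /z/ (voiced) → [v]

[eride+vzarna]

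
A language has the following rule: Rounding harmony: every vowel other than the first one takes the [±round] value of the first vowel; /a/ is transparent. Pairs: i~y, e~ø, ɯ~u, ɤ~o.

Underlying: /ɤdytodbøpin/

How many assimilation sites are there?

3

/y/ harmonizes with /ɤ/ ([-round]) → [i]
/o/ harmonizes with /ɤ/ ([-round]) → [ɤ]
/ø/ harmonizes with /ɤ/ ([-round]) → [e]
3 segments change.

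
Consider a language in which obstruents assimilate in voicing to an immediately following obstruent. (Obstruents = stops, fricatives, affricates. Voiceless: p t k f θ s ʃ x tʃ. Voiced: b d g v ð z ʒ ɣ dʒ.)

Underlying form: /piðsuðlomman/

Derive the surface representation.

/ð/ before /s/ (voiceless) → [θ]

[piθsuðlomman]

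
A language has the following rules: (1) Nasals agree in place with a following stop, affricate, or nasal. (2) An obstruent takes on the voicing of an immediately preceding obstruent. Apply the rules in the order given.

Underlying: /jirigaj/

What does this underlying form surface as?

[jirigaj]

Rule 1: no segment meets the rule's conditions; no change.
After rule 1: jirigaj
Rule 2: no segment meets the rule's conditions; no change.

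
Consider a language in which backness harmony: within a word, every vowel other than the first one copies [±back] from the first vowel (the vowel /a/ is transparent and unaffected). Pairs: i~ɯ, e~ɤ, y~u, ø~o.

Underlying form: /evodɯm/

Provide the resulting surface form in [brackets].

[evødim]

/o/ harmonizes with /e/ ([-back]) → [ø]
/ɯ/ harmonizes with /e/ ([-back]) → [i]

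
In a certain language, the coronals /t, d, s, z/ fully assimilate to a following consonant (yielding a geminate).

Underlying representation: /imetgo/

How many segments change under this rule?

1

/t/ before /g/ → [g] (total assimilation)
1 segment changes.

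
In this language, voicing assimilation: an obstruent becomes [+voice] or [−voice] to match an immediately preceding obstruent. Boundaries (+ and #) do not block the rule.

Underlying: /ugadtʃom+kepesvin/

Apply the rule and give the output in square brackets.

[ugaddʒom+kepesfin]

/tʃ/ after /d/ (voiced) → [dʒ]
/v/ after /s/ (voiceless) → [f]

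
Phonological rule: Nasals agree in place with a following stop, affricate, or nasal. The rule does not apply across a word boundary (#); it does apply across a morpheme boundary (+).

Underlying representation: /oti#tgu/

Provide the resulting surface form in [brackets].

[oti#tgu]

no segment meets the rule's conditions; no change.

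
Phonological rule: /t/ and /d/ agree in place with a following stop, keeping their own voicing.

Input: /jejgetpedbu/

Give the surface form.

/t/ before /p/ (labial) → [p]
/d/ before /b/ (labial) → [b]

[jejgeppebbu]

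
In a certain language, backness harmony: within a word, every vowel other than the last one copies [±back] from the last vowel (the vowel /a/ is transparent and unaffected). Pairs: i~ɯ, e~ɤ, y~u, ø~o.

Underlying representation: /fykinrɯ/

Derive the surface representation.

/y/ harmonizes with /ɯ/ ([+back]) → [u]
/i/ harmonizes with /ɯ/ ([+back]) → [ɯ]

[fukɯnrɯ]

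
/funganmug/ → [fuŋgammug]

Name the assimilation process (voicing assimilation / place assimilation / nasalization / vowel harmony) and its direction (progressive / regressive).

place assimilation, regressive

/n/→[ŋ] /n/→[m].
Each target copies a feature from the following segment, so the direction is regressive.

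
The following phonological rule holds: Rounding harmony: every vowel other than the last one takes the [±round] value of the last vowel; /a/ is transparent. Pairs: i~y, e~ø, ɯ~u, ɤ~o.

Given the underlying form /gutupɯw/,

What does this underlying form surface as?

/u/ harmonizes with /ɯ/ ([-round]) → [ɯ]
/u/ harmonizes with /ɯ/ ([-round]) → [ɯ]

[gɯtɯpɯw]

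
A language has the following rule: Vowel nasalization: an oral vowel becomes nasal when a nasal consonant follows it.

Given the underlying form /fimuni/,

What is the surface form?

/i/ before nasal /m/ → [ĩ]
/u/ before nasal /n/ → [ũ]

[fĩmũni]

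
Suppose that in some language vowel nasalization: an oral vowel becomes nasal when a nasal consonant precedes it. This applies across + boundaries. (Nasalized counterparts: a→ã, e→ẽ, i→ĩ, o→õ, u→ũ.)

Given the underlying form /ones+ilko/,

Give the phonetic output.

[onẽs+ilko]

/e/ after nasal /n/ → [ẽ]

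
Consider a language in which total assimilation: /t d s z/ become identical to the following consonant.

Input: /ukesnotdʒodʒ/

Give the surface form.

[ukennodʒdʒodʒ]

/s/ before /n/ → [n] (total assimilation)
/t/ before /dʒ/ → [dʒ] (total assimilation)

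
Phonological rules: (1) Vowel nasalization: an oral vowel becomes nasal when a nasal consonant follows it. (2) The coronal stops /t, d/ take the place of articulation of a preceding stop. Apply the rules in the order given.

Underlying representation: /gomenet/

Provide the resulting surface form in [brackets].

[gõmẽnet]

Rule 1: /o/ before nasal /m/ → [õ]
Rule 1: /e/ before nasal /n/ → [ẽ]
After rule 1: gõmẽnet
Rule 2: no segment meets the rule's conditions; no change.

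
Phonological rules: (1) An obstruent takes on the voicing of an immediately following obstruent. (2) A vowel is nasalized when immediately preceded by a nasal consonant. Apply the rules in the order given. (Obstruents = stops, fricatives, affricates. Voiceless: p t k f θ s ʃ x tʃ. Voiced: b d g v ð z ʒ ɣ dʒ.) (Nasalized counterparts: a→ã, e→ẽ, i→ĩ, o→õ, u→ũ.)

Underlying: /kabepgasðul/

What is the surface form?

[kabebgazðul]

Rule 1: /p/ before /g/ (voiced) → [b]
Rule 1: /s/ before /ð/ (voiced) → [z]
After rule 1: kabebgazðul
Rule 2: no segment meets the rule's conditions; no change.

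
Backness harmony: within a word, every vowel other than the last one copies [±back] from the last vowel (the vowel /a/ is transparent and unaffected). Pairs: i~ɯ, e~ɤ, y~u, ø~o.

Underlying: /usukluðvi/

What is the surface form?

/u/ harmonizes with /i/ ([-back]) → [y]
/u/ harmonizes with /i/ ([-back]) → [y]
/u/ harmonizes with /i/ ([-back]) → [y]

[ysyklyðvi]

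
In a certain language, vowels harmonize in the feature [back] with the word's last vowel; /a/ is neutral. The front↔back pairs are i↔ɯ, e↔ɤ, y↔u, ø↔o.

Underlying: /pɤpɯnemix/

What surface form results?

/ɤ/ harmonizes with /i/ ([-back]) → [e]
/ɯ/ harmonizes with /i/ ([-back]) → [i]

[pepinemix]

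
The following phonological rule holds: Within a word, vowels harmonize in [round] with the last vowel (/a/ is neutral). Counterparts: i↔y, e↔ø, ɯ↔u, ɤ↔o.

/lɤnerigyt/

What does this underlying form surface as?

/ɤ/ harmonizes with /y/ ([+round]) → [o]
/e/ harmonizes with /y/ ([+round]) → [ø]
/i/ harmonizes with /y/ ([+round]) → [y]

[lonørygyt]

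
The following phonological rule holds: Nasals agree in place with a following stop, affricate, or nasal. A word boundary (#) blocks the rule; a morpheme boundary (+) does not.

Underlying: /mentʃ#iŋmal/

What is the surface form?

[meɲtʃ#immal]

/n/ before /tʃ/ (palatal) → [ɲ]
/ŋ/ before /m/ (labial) → [m]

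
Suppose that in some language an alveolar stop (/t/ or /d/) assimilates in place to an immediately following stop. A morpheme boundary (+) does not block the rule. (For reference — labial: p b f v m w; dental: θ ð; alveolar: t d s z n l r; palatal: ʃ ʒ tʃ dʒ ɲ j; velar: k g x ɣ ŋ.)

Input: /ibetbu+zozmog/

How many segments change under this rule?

1

/t/ before /b/ (labial) → [p]
1 segment changes.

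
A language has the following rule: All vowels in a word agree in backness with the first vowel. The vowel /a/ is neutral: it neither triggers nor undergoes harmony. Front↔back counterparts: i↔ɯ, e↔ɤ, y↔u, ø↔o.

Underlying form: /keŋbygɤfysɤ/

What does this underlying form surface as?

/ɤ/ harmonizes with /e/ ([-back]) → [e]
/ɤ/ harmonizes with /e/ ([-back]) → [e]

[keŋbygefyse]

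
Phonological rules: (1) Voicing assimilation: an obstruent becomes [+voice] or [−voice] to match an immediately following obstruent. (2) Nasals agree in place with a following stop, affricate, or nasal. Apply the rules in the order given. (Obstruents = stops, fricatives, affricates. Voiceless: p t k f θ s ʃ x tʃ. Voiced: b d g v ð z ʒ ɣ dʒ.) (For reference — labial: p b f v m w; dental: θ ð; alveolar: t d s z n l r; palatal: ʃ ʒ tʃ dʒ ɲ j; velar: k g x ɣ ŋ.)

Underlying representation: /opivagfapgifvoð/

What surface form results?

Rule 1: /g/ before /f/ (voiceless) → [k]
Rule 1: /p/ before /g/ (voiced) → [b]
Rule 1: /f/ before /v/ (voiced) → [v]
After rule 1: opivakfabgivvoð
Rule 2: no segment meets the rule's conditions; no change.

[opivakfabgivvoð]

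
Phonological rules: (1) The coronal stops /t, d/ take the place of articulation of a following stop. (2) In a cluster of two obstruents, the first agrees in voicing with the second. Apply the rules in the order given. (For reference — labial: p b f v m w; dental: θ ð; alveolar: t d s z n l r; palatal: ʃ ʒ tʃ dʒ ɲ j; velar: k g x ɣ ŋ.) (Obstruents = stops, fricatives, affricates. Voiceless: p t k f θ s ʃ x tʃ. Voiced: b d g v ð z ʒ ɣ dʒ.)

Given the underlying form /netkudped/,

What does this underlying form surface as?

[nekkupped]

Rule 1: /t/ before /k/ (velar) → [k]
Rule 1: /d/ before /p/ (labial) → [b]
After rule 1: nekkubped
Rule 2: /b/ before /p/ (voiceless) → [p]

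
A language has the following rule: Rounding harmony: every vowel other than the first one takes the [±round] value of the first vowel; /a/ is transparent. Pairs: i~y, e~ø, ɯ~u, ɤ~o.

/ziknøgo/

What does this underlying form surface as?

[ziknegɤ]

/ø/ harmonizes with /i/ ([-round]) → [e]
/o/ harmonizes with /i/ ([-round]) → [ɤ]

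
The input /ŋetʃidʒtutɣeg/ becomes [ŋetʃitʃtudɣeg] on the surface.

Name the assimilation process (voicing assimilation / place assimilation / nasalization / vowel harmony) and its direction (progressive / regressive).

/dʒ/→[tʃ] /t/→[d].
Each target copies a feature from the following segment, so the direction is regressive.

voicing assimilation, regressive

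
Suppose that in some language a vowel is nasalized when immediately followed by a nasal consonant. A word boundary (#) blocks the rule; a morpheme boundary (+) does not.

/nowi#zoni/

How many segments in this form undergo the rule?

/o/ before nasal /n/ → [õ]
1 segment changes.

1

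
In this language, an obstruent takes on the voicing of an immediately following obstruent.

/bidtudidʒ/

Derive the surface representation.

[bittudidʒ]

/d/ before /t/ (voiceless) → [t]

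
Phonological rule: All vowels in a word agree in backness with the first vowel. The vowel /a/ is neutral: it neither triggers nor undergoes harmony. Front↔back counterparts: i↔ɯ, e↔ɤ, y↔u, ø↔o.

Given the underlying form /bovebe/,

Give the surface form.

/e/ harmonizes with /o/ ([+back]) → [ɤ]
/e/ harmonizes with /o/ ([+back]) → [ɤ]

[bovɤbɤ]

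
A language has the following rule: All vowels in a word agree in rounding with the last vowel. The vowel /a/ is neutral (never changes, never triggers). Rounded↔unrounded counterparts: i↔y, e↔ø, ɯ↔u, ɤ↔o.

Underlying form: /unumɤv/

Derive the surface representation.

[ɯnɯmɤv]

/u/ harmonizes with /ɤ/ ([-round]) → [ɯ]
/u/ harmonizes with /ɤ/ ([-round]) → [ɯ]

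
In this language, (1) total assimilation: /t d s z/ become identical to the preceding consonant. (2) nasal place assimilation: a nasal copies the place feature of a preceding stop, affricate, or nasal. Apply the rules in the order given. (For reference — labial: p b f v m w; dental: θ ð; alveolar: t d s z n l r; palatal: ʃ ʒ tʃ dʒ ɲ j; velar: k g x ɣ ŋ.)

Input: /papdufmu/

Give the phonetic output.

Rule 1: /d/ after /p/ → [p] (total assimilation)
After rule 1: pappufmu
Rule 2: no segment meets the rule's conditions; no change.

[pappufmu]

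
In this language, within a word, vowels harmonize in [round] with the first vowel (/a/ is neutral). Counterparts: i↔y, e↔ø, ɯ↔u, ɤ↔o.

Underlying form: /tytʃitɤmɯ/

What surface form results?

/i/ harmonizes with /y/ ([+round]) → [y]
/ɤ/ harmonizes with /y/ ([+round]) → [o]
/ɯ/ harmonizes with /y/ ([+round]) → [u]

[tytʃytomu]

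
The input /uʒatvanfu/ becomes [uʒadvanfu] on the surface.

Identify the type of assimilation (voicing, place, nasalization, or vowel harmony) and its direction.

/t/→[d].
Each target copies a feature from the following segment, so the direction is regressive.

voicing assimilation, regressive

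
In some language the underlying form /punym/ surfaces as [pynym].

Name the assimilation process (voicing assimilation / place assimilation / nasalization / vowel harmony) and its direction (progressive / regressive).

/u/→[y].
Vowels agree with the last vowel, so the harmony is regressive.

vowel harmony, regressive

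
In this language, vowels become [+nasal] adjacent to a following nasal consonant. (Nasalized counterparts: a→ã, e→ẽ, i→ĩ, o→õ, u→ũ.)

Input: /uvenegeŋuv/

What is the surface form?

/e/ before nasal /n/ → [ẽ]
/e/ before nasal /ŋ/ → [ẽ]

[uvẽnegẽŋuv]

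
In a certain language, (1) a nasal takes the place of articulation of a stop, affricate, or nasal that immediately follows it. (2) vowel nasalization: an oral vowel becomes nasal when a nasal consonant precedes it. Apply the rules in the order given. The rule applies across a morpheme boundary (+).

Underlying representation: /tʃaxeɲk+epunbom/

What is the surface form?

Rule 1: /ɲ/ before /k/ (velar) → [ŋ]
Rule 1: /n/ before /b/ (labial) → [m]
After rule 1: tʃaxeŋk+epumbom
Rule 2: no segment meets the rule's conditions; no change.

[tʃaxeŋk+epumbom]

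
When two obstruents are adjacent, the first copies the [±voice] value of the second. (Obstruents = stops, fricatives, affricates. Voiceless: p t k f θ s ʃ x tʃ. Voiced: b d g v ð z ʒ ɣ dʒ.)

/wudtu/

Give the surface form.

/d/ before /t/ (voiceless) → [t]

[wuttu]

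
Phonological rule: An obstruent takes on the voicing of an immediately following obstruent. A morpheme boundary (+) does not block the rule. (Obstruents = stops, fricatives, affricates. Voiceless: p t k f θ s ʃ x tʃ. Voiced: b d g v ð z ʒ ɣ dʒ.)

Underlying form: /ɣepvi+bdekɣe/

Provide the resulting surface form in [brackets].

/p/ before /v/ (voiced) → [b]
/k/ before /ɣ/ (voiced) → [g]

[ɣebvi+bdegɣe]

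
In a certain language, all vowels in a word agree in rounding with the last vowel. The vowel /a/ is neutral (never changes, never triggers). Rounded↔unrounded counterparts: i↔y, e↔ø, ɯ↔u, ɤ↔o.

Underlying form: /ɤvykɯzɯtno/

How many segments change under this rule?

3

/ɤ/ harmonizes with /o/ ([+round]) → [o]
/ɯ/ harmonizes with /o/ ([+round]) → [u]
/ɯ/ harmonizes with /o/ ([+round]) → [u]
3 segments change.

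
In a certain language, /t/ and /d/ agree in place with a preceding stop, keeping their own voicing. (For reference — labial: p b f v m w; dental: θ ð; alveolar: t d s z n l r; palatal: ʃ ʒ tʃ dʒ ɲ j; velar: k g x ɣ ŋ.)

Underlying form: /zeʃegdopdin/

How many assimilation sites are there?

/d/ after /g/ (velar) → [g]
/d/ after /p/ (labial) → [b]
2 segments change.

2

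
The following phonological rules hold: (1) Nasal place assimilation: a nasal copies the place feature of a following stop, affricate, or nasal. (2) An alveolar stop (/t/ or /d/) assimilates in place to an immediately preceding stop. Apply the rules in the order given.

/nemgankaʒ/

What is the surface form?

[neŋgaŋkaʒ]

Rule 1: /m/ before /g/ (velar) → [ŋ]
Rule 1: /n/ before /k/ (velar) → [ŋ]
After rule 1: neŋgaŋkaʒ
Rule 2: no segment meets the rule's conditions; no change.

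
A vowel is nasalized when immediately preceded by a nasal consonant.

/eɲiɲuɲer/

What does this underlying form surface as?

/i/ after nasal /ɲ/ → [ĩ]
/u/ after nasal /ɲ/ → [ũ]
/e/ after nasal /ɲ/ → [ẽ]

[eɲĩɲũɲẽr]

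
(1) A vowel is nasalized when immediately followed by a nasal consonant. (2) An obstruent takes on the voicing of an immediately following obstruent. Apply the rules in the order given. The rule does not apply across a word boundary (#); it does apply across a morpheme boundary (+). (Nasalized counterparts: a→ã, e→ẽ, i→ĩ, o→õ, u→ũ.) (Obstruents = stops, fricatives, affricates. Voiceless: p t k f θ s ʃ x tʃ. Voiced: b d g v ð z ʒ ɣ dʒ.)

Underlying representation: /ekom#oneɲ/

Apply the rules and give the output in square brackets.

Rule 1: /o/ before nasal /m/ → [õ]
Rule 1: /o/ before nasal /n/ → [õ]
Rule 1: /e/ before nasal /ɲ/ → [ẽ]
After rule 1: ekõm#õnẽɲ
Rule 2: no segment meets the rule's conditions; no change.

[ekõm#õnẽɲ]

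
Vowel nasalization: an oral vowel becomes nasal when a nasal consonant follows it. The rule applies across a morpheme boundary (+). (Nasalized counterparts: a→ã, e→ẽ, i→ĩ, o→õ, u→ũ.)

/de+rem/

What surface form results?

[de+rẽm]

/e/ before nasal /m/ → [ẽ]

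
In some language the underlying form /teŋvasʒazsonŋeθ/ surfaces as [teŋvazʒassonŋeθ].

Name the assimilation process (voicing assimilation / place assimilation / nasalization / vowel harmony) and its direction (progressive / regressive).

voicing assimilation, regressive

/s/→[z] /z/→[s].
Each target copies a feature from the following segment, so the direction is regressive.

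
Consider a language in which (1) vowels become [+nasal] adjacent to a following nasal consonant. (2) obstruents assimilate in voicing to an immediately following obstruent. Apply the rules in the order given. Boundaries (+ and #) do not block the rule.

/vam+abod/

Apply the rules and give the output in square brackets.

Rule 1: /a/ before nasal /m/ → [ã]
After rule 1: vãm+abod
Rule 2: no segment meets the rule's conditions; no change.

[vãm+abod]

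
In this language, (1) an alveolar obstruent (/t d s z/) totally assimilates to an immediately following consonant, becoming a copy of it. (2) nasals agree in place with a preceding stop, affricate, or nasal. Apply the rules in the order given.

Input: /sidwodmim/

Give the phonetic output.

Rule 1: /d/ before /w/ → [w] (total assimilation)
Rule 1: /d/ before /m/ → [m] (total assimilation)
After rule 1: siwwommim
Rule 2: no segment meets the rule's conditions; no change.

[siwwommim]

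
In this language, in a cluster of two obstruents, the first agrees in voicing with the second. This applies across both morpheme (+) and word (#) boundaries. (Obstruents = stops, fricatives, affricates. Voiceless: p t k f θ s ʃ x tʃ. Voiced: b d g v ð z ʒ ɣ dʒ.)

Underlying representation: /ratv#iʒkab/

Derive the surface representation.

[radv#iʃkab]

/t/ before /v/ (voiced) → [d]
/ʒ/ before /k/ (voiceless) → [ʃ]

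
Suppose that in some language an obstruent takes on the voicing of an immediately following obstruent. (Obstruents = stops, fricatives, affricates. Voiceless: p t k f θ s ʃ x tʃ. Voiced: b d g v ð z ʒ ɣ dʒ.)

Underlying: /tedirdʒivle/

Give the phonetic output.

[tedirdʒivle]

no segment meets the rule's conditions; no change.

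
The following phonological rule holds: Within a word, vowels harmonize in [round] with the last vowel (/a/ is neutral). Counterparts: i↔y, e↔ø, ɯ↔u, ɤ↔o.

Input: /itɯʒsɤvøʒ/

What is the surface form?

/i/ harmonizes with /ø/ ([+round]) → [y]
/ɯ/ harmonizes with /ø/ ([+round]) → [u]
/ɤ/ harmonizes with /ø/ ([+round]) → [o]

[ytuʒsovøʒ]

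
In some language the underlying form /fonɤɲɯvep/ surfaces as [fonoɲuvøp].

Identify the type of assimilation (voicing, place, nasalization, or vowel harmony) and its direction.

vowel harmony, progressive

/ɤ/→[o] /ɯ/→[u] /e/→[ø].
Vowels agree with the first vowel, so the harmony is progressive.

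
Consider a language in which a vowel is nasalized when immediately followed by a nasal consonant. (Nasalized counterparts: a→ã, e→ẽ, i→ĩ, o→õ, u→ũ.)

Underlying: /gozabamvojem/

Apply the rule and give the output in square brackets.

/a/ before nasal /m/ → [ã]
/e/ before nasal /m/ → [ẽ]

[gozabãmvojẽm]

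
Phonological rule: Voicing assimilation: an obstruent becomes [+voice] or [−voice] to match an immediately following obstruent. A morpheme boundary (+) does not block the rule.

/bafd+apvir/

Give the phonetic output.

/f/ before /d/ (voiced) → [v]
/p/ before /v/ (voiced) → [b]

[bavd+abvir]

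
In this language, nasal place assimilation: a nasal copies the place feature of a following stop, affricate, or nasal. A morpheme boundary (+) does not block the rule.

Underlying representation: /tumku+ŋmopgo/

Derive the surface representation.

[tuŋku+mmopgo]

/m/ before /k/ (velar) → [ŋ]
/ŋ/ before /m/ (labial) → [m]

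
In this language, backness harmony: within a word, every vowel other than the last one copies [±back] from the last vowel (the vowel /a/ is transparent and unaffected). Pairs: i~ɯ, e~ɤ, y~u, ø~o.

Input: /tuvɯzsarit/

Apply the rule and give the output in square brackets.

/u/ harmonizes with /i/ ([-back]) → [y]
/ɯ/ harmonizes with /i/ ([-back]) → [i]

[tyvizsarit]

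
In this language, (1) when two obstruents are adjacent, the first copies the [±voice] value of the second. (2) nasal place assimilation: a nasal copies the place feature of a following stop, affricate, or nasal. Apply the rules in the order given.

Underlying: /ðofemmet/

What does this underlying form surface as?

[ðofemmet]

Rule 1: no segment meets the rule's conditions; no change.
After rule 1: ðofemmet
Rule 2: no segment meets the rule's conditions; no change.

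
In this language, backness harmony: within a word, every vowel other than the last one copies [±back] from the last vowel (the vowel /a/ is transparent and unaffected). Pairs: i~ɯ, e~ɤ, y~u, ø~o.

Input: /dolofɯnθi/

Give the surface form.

/o/ harmonizes with /i/ ([-back]) → [ø]
/o/ harmonizes with /i/ ([-back]) → [ø]
/ɯ/ harmonizes with /i/ ([-back]) → [i]

[døløfinθi]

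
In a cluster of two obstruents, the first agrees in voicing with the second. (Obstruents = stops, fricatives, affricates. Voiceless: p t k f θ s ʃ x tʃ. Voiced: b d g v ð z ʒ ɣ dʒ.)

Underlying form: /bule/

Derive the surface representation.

[bule]

no segment meets the rule's conditions; no change.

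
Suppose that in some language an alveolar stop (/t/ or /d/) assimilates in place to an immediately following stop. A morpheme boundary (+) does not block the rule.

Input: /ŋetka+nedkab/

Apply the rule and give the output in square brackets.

[ŋekka+negkab]

/t/ before /k/ (velar) → [k]
/d/ before /k/ (velar) → [g]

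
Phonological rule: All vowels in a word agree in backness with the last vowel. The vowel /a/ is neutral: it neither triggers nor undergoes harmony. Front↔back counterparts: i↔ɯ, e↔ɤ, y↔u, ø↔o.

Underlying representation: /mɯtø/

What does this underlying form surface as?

/ɯ/ harmonizes with /ø/ ([-back]) → [i]

[mitø]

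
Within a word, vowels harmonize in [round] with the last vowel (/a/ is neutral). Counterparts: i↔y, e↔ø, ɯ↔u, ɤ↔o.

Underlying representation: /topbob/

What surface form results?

[topbob]

no segment meets the rule's conditions; no change.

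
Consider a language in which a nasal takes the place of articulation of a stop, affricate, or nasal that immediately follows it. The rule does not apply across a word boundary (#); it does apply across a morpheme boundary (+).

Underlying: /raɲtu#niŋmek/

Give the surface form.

/ɲ/ before /t/ (alveolar) → [n]
/ŋ/ before /m/ (labial) → [m]

[rantu#nimmek]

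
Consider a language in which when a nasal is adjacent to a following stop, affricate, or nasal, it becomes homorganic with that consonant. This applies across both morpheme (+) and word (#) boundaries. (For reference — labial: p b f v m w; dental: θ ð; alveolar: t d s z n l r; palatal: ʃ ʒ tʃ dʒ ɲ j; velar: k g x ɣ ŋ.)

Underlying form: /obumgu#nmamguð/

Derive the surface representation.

[obuŋgu#mmaŋguð]

/m/ before /g/ (velar) → [ŋ]
/n/ before /m/ (labial) → [m]
/m/ before /g/ (velar) → [ŋ]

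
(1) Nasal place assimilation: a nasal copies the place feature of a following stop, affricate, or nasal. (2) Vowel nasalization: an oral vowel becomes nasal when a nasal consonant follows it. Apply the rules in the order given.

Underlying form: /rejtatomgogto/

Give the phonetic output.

Rule 1: /m/ before /g/ (velar) → [ŋ]
After rule 1: rejtatoŋgogto
Rule 2: /o/ before nasal /ŋ/ → [õ]

[rejtatõŋgogto]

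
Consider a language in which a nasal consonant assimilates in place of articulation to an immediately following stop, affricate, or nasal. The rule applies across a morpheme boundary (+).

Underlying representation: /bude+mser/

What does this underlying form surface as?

no segment meets the rule's conditions; no change.

[bude+mser]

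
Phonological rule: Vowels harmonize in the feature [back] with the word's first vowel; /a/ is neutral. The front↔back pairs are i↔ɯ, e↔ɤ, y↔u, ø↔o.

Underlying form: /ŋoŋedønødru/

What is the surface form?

/e/ harmonizes with /o/ ([+back]) → [ɤ]
/ø/ harmonizes with /o/ ([+back]) → [o]
/ø/ harmonizes with /o/ ([+back]) → [o]

[ŋoŋɤdonodru]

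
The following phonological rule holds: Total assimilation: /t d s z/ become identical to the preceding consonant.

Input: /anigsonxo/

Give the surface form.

/s/ after /g/ → [g] (total assimilation)

[aniggonxo]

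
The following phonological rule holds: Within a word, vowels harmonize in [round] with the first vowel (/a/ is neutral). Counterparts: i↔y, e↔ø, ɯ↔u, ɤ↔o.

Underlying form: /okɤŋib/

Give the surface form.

/ɤ/ harmonizes with /o/ ([+round]) → [o]
/i/ harmonizes with /o/ ([+round]) → [y]

[okoŋyb]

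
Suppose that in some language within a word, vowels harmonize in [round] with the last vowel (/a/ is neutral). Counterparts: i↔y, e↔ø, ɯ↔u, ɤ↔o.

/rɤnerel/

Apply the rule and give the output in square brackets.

no segment meets the rule's conditions; no change.

[rɤnerel]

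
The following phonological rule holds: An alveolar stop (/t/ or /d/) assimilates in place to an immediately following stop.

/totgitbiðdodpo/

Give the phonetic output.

[tokgipbiðdobpo]

/t/ before /g/ (velar) → [k]
/t/ before /b/ (labial) → [p]
/d/ before /p/ (labial) → [b]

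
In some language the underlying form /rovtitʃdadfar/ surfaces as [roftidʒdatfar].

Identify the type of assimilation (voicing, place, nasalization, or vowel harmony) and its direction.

voicing assimilation, regressive

/v/→[f] /tʃ/→[dʒ] /d/→[t].
Each target copies a feature from the following segment, so the direction is regressive.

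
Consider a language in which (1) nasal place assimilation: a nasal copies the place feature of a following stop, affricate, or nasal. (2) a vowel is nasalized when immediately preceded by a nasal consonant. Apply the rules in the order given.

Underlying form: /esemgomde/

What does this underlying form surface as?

[eseŋgonde]

Rule 1: /m/ before /g/ (velar) → [ŋ]
Rule 1: /m/ before /d/ (alveolar) → [n]
After rule 1: eseŋgonde
Rule 2: no segment meets the rule's conditions; no change.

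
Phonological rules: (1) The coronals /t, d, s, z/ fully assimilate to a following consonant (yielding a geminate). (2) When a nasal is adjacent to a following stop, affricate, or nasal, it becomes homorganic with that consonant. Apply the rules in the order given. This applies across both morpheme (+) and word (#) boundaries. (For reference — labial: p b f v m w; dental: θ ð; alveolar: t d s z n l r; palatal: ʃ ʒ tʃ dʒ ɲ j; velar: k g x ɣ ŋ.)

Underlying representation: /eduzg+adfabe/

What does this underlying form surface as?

Rule 1: /z/ before /g/ → [g] (total assimilation)
Rule 1: /d/ before /f/ → [f] (total assimilation)
After rule 1: edugg+affabe
Rule 2: no segment meets the rule's conditions; no change.

[edugg+affabe]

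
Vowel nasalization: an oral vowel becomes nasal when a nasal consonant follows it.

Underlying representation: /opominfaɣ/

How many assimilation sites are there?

2

/o/ before nasal /m/ → [õ]
/i/ before nasal /n/ → [ĩ]
2 segments change.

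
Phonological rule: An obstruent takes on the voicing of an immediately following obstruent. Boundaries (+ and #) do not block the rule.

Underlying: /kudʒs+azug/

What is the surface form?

[kutʃs+azug]

/dʒ/ before /s/ (voiceless) → [tʃ]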